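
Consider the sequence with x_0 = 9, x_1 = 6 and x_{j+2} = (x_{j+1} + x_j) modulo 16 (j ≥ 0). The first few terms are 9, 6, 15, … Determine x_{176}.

3

Computing terms: x_0 = 9,  x_1 = 6,  x_2 = 15,  x_3 = 5,  x_4 = 4,  x_5 = 9,  x_6 = 13,  x_7 = 6,  x_8 = 3,  x_9 = 9,  x_{10} = 12,  x_{11} = 5,  x_{12} = 1,  x_{13} = 6,  x_{14} = 7,  x_{15} = 13,  x_{16} = 4,  x_{17} = 1,  x_{18} = 5,  x_{19} = 6,  x_{20} = 11,  x_{21} = 1,  x_{22} = 12,  x_{23} = 13,  x_{24} = 9,  x_{25} = 6.
Since (x_{24}, x_{25}) = (x_0, x_1) = (9, 6) (two consecutive terms determine the rest), the sequence is periodic with period 24.
(176 - 0) mod 24 = 8, so x_{176} = x_8 = 3.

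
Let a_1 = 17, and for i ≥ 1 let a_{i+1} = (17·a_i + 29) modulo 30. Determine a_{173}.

17

Listing terms: a_1 = 17,  a_2 = 18,  a_3 = 5,  a_4 = 24,  a_5 = 17.
Since a_5 = a_1 = 17, the sequence is periodic with period 4.
So a_{173} = a_{1 + ((173-1) mod 4)} = a_1 = 17.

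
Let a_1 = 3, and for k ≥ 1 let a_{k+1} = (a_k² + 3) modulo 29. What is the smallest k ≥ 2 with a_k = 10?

6

Computing terms: a_1 = 3, a_2 = 12, a_3 = 2, a_4 = 7, a_5 = 23, a_6 = 10, a_7 = 16, a_8 = 27, a_9 = 7.
Since a_9 = a_4 = 7, the sequence is eventually periodic: after a pre-period of length 3 it cycles with period 5.
The value 10 first appears (with k ≥ 2) at a_6.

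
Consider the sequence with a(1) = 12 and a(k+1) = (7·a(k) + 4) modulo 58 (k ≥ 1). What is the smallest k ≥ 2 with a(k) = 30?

a(1) = 12, a(2) = 30, a(3) = 40, a(4) = 52, a(5) = 20, a(6) = 28, a(7) = 26, a(8) = 12.
The sequence repeats with period 7.
The value 30 first appears (with k ≥ 2) at a(2).

2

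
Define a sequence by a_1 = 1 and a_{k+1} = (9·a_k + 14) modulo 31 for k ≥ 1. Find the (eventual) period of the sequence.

Computing terms: a_1 = 1,  a_2 = 23,  a_3 = 4,  a_4 = 19,  a_5 = 30,  a_6 = 5,  a_7 = 28,  a_8 = 18,  a_9 = 21,  a_{10} = 17,  a_{11} = 12,  a_{12} = 29,  a_{13} = 27,  a_{14} = 9,  a_{15} = 2,  a_{16} = 1.
The sequence repeats with period 15.

15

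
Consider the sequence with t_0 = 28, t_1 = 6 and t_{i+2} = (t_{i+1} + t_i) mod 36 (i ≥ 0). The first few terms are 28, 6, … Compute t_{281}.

30

We have t_0 = 28; t_1 = 6; t_2 = 34; t_3 = 4; t_4 = 2; t_5 = 6; t_6 = 8; t_7 = 14; t_8 = 22; t_9 = 0; t_{10} = 22; t_{11} = 22; t_{12} = 8; t_{13} = 30; t_{14} = 2; t_{15} = 32; t_{16} = 34; t_{17} = 30; t_{18} = 28; t_{19} = 22; t_{20} = 14; t_{21} = 0; t_{22} = 14; t_{23} = 14; t_{24} = 28; t_{25} = 6.
Since (t_{24}, t_{25}) = (t_0, t_1) = (28, 6) (two consecutive terms determine the rest), the sequence is periodic with period 24.
(281 - 0) mod 24 = 17, so t_{281} = t_{17} = 30.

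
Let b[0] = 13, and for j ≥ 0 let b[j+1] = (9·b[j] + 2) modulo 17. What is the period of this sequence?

8

We have b[0] = 13, b[1] = 0, b[2] = 2, b[3] = 3, b[4] = 12, b[5] = 8, b[6] = 6, b[7] = 5, b[8] = 13.
Since b[8] = b[0] = 13, the sequence is periodic with period 8.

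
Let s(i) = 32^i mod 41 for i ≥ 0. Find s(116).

Listing terms: s(0) = 1; s(1) = 32; s(2) = 40; s(3) = 9; s(4) = 1.
Since s(4) = s(0) = 1, the sequence is periodic with period 4.
So s(116) = s(0 + ((116-0) mod 4)) = s(0) = 1.

1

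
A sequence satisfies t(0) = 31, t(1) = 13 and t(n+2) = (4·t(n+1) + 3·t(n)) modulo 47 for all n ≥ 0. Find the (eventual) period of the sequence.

46

Listing terms: t(0) = 31, t(1) = 13, t(2) = 4, t(3) = 8, t(4) = 44, t(5) = 12, t(6) = 39, t(7) = 4, t(8) = 39, t(9) = 27, t(10) = 37, t(11) = 41, t(12) = 40, t(13) = 1, t(14) = 30, t(15) = 29, t(16) = 18, t(17) = 18, t(18) = 32, t(19) = 41, t(20) = 25, t(21) = 35, t(22) = 27, t(23) = 25, t(24) = 40, t(25) = 0, t(26) = 26, t(27) = 10, t(28) = 24, t(29) = 32, t(30) = 12, t(31) = 3, t(32) = 1, t(33) = 13, t(34) = 8, t(35) = 24, t(36) = 26, t(37) = 35, t(38) = 30, t(39) = 37, t(40) = 3, t(41) = 29, t(42) = 31, t(43) = 23, t(44) = 44, t(45) = 10, t(46) = 31, t(47) = 13.
Since (t(46), t(47)) = (t(0), t(1)) = (31, 13) (two consecutive terms determine the rest), the sequence is periodic with period 46.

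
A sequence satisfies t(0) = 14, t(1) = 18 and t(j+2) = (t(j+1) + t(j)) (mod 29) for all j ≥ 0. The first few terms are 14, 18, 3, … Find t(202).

Listing terms: t(0) = 14; t(1) = 18; t(2) = 3; t(3) = 21; t(4) = 24; t(5) = 16; t(6) = 11; t(7) = 27; t(8) = 9; t(9) = 7; t(10) = 16; t(11) = 23; t(12) = 10; t(13) = 4; t(14) = 14; t(15) = 18.
Since (t(14), t(15)) = (t(0), t(1)) = (14, 18) (two consecutive terms determine the rest), the sequence is periodic with period 14.
So t(202) = t(0 + ((202-0) mod 14)) = t(6) = 11.

11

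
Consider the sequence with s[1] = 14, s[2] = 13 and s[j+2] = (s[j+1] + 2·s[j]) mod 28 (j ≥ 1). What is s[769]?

s[1] = 14, s[2] = 13, s[3] = 13, s[4] = 11, s[5] = 9, s[6] = 3, s[7] = 21, s[8] = 27, s[9] = 13, s[10] = 11.
Since (s[9], s[10]) = (s[3], s[4]) = (13, 11) (two consecutive terms determine the rest), the sequence is eventually periodic: after a pre-period of length 2 it cycles with period 6.
For j ≥ 3, s[j] depends only on (j - 3) mod 6. (769 - 3) mod 6 = 4, so s[769] = s[7] = 21.

21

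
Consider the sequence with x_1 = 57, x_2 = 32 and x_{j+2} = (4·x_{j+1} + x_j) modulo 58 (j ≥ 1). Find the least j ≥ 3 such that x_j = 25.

5

x_1 = 57,  x_2 = 32,  x_3 = 11,  x_4 = 18,  x_5 = 25,  x_6 = 2,  x_7 = 33,  x_8 = 18,  x_9 = 47,  x_{10} = 32,  x_{11} = 1,  x_{12} = 36,  x_{13} = 29,  x_{14} = 36,  x_{15} = 57,  x_{16} = 32.
The sequence repeats with period 14.
The value 25 first appears (with j ≥ 3) at x_5.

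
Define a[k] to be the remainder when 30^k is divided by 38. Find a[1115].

Listing terms: a[1] = 30,  a[2] = 26,  a[3] = 20,  a[4] = 30.
The sequence repeats with period 3.
(1115 - 1) mod 3 = 1, so a[1115] = a[2] = 26.

26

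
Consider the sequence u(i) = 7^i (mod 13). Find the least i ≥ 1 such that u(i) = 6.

7

We have u(0) = 1; u(1) = 7; u(2) = 10; u(3) = 5; u(4) = 9; u(5) = 11; u(6) = 12; u(7) = 6; u(8) = 3; u(9) = 8; u(10) = 4; u(11) = 2; u(12) = 1.
The sequence repeats with period 12.
The value 6 first appears (with i ≥ 1) at u(7).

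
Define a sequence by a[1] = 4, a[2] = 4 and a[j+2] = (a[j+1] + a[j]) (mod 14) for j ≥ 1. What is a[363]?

6

a[1] = 4; a[2] = 4; a[3] = 8; a[4] = 12; a[5] = 6; a[6] = 4; a[7] = 10; a[8] = 0; a[9] = 10; a[10] = 10; a[11] = 6; a[12] = 2; a[13] = 8; a[14] = 10; a[15] = 4; a[16] = 0; a[17] = 4; a[18] = 4.
The sequence repeats with period 16.
(363 - 1) mod 16 = 10, so a[363] = a[11] = 6.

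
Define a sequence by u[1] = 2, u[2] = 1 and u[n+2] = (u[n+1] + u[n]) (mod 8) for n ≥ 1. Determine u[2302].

4

We have u[1] = 2, u[2] = 1, u[3] = 3, u[4] = 4, u[5] = 7, u[6] = 3, u[7] = 2, u[8] = 5, u[9] = 7, u[10] = 4, u[11] = 3, u[12] = 7, u[13] = 2, u[14] = 1.
Since (u[13], u[14]) = (u[1], u[2]) = (2, 1) (two consecutive terms determine the rest), the sequence is periodic with period 12.
So u[2302] = u[1 + ((2302-1) mod 12)] = u[10] = 4.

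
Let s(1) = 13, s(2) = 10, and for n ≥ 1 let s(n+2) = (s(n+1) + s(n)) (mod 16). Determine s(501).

3

s(1) = 13, s(2) = 10, s(3) = 7, s(4) = 1, s(5) = 8, s(6) = 9, s(7) = 1, s(8) = 10, s(9) = 11, s(10) = 5, s(11) = 0, s(12) = 5, s(13) = 5, s(14) = 10, s(15) = 15, s(16) = 9, s(17) = 8, s(18) = 1, s(19) = 9, s(20) = 10, s(21) = 3, s(22) = 13, s(23) = 0, s(24) = 13, s(25) = 13, s(26) = 10.
Since (s(25), s(26)) = (s(1), s(2)) = (13, 10) (two consecutive terms determine the rest), the sequence is periodic with period 24.
So s(501) = s(1 + ((501-1) mod 24)) = s(21) = 3.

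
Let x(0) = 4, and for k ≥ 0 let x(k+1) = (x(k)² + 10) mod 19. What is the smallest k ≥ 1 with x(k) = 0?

x(0) = 4,  x(1) = 7,  x(2) = 2,  x(3) = 14,  x(4) = 16,  x(5) = 0,  x(6) = 10,  x(7) = 15,  x(8) = 7.
Since x(8) = x(1) = 7, the sequence is eventually periodic: after a pre-period of length 1 it cycles with period 7.
The value 0 first appears (with k ≥ 1) at x(5).

5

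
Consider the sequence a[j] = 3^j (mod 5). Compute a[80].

Computing terms: a[0] = 1; a[1] = 3; a[2] = 4; a[3] = 2; a[4] = 1.
Since a[4] = a[0] = 1, the sequence is periodic with period 4.
(80 - 0) mod 4 = 0, so a[80] = a[0] = 1.

1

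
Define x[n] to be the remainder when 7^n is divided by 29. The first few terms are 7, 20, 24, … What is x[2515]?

Listing terms: x[1] = 7; x[2] = 20; x[3] = 24; x[4] = 23; x[5] = 16; x[6] = 25; x[7] = 1; x[8] = 7.
The sequence repeats with period 7.
(2515 - 1) mod 7 = 1, so x[2515] = x[2] = 20.

20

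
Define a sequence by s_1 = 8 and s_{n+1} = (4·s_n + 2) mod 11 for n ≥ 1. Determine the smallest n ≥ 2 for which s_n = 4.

s_1 = 8, s_2 = 1, s_3 = 6, s_4 = 4, s_5 = 7, s_6 = 8.
Since s_6 = s_1 = 8, the sequence is periodic with period 5.
The value 4 first appears (with n ≥ 2) at s_4.

4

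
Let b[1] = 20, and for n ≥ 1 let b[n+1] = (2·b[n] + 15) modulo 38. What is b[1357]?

Listing terms: b[1] = 20; b[2] = 17; b[3] = 11; b[4] = 37; b[5] = 13; b[6] = 3; b[7] = 21; b[8] = 19; b[9] = 15; b[10] = 7; b[11] = 29; b[12] = 35; b[13] = 9; b[14] = 33; b[15] = 5; b[16] = 25; b[17] = 27; b[18] = 31; b[19] = 1; b[20] = 17.
Since b[20] = b[2] = 17, the sequence is eventually periodic: after a pre-period of length 1 it cycles with period 18.
For n ≥ 2, b[n] depends only on (n - 2) mod 18. (1357 - 2) mod 18 = 5, so b[1357] = b[7] = 21.

21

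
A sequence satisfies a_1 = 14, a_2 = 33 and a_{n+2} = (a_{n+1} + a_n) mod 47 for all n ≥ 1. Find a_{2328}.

23

Listing terms: a_1 = 14,  a_2 = 33,  a_3 = 0,  a_4 = 33,  a_5 = 33,  a_6 = 19,  a_7 = 5,  a_8 = 24,  a_9 = 29,  a_{10} = 6,  a_{11} = 35,  a_{12} = 41,  a_{13} = 29,  a_{14} = 23,  a_{15} = 5,  a_{16} = 28,  a_{17} = 33,  a_{18} = 14,  a_{19} = 0,  a_{20} = 14,  a_{21} = 14,  a_{22} = 28,  a_{23} = 42,  a_{24} = 23,  a_{25} = 18,  a_{26} = 41,  a_{27} = 12,  a_{28} = 6,  a_{29} = 18,  a_{30} = 24,  a_{31} = 42,  a_{32} = 19,  a_{33} = 14,  a_{34} = 33.
The sequence repeats with period 32.
So a_{2328} = a_{1 + ((2328-1) mod 32)} = a_{24} = 23.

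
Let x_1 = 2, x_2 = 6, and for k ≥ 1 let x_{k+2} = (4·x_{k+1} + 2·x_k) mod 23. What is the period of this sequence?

22

We have x_1 = 2, x_2 = 6, x_3 = 5, x_4 = 9, x_5 = 0, x_6 = 18, x_7 = 3, x_8 = 2, x_9 = 14, x_{10} = 14, x_{11} = 15, x_{12} = 19, x_{13} = 14, x_{14} = 2, x_{15} = 13, x_{16} = 10, x_{17} = 20, x_{18} = 8, x_{19} = 3, x_{20} = 5, x_{21} = 3, x_{22} = 22, x_{23} = 2, x_{24} = 6.
Since (x_{23}, x_{24}) = (x_1, x_2) = (2, 6) (two consecutive terms determine the rest), the sequence is periodic with period 22.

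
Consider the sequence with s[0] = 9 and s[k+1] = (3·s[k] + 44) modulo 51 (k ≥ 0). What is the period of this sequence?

16

s[0] = 9,  s[1] = 20,  s[2] = 2,  s[3] = 50,  s[4] = 41,  s[5] = 14,  s[6] = 35,  s[7] = 47,  s[8] = 32,  s[9] = 38,  s[10] = 5,  s[11] = 8,  s[12] = 17,  s[13] = 44,  s[14] = 23,  s[15] = 11,  s[16] = 26,  s[17] = 20.
Since s[17] = s[1] = 20, the sequence is eventually periodic: after a pre-period of length 1 it cycles with period 16.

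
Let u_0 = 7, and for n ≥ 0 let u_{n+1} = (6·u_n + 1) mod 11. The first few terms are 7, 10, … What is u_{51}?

u_0 = 7; u_1 = 10; u_2 = 6; u_3 = 4; u_4 = 3; u_5 = 8; u_6 = 5; u_7 = 9; u_8 = 0; u_9 = 1; u_{10} = 7.
Since u_{10} = u_0 = 7, the sequence is periodic with period 10.
So u_{51} = u_{0 + ((51-0) mod 10)} = u_1 = 10.

10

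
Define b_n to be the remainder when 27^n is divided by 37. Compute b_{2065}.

Listing terms: b_1 = 27, b_2 = 26, b_3 = 36, b_4 = 10, b_5 = 11, b_6 = 1, b_7 = 27.
Since b_7 = b_1 = 27, the sequence is periodic with period 6.
So b_{2065} = b_{1 + ((2065-1) mod 6)} = b_1 = 27.

27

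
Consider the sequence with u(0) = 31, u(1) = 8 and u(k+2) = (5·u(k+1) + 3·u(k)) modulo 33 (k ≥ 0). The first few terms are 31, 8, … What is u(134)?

16

Listing terms: u(0) = 31, u(1) = 8, u(2) = 1, u(3) = 29, u(4) = 16, u(5) = 2, u(6) = 25, u(7) = 32, u(8) = 4, u(9) = 17, u(10) = 31, u(11) = 8.
Since (u(10), u(11)) = (u(0), u(1)) = (31, 8) (two consecutive terms determine the rest), the sequence is periodic with period 10.
So u(134) = u(0 + ((134-0) mod 10)) = u(4) = 16.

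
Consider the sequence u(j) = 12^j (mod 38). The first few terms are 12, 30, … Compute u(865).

12

We have u(1) = 12,  u(2) = 30,  u(3) = 18,  u(4) = 26,  u(5) = 8,  u(6) = 20,  u(7) = 12.
Since u(7) = u(1) = 12, the sequence is periodic with period 6.
(865 - 1) mod 6 = 0, so u(865) = u(1) = 12.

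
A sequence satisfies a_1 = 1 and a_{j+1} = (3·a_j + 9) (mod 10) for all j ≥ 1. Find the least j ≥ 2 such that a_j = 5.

3

Computing terms: a_1 = 1,  a_2 = 2,  a_3 = 5,  a_4 = 4,  a_5 = 1.
The sequence repeats with period 4.
The value 5 first appears (with j ≥ 2) at a_3.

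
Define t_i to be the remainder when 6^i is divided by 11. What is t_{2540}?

Computing terms: t_1 = 6,  t_2 = 3,  t_3 = 7,  t_4 = 9,  t_5 = 10,  t_6 = 5,  t_7 = 8,  t_8 = 4,  t_9 = 2,  t_{10} = 1,  t_{11} = 6.
Since t_{11} = t_1 = 6, the sequence is periodic with period 10.
(2540 - 1) mod 10 = 9, so t_{2540} = t_{10} = 1.

1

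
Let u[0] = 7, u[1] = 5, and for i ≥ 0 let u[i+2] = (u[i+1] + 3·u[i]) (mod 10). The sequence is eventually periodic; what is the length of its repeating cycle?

Computing terms: u[0] = 7, u[1] = 5, u[2] = 6, u[3] = 1, u[4] = 9, u[5] = 2, u[6] = 9, u[7] = 5, u[8] = 2, u[9] = 7, u[10] = 3, u[11] = 4, u[12] = 3, u[13] = 5, u[14] = 4, u[15] = 9, u[16] = 1, u[17] = 8, u[18] = 1, u[19] = 5, u[20] = 8, u[21] = 3, u[22] = 7, u[23] = 6, u[24] = 7, u[25] = 5.
Since (u[24], u[25]) = (u[0], u[1]) = (7, 5) (two consecutive terms determine the rest), the sequence is periodic with period 24.

24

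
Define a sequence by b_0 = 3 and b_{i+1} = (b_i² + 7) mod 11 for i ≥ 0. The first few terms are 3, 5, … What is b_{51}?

We have b_0 = 3; b_1 = 5; b_2 = 10; b_3 = 8; b_4 = 5.
Since b_4 = b_1 = 5, the sequence is eventually periodic: after a pre-period of length 1 it cycles with period 3.
For i ≥ 1, b_i depends only on (i - 1) mod 3. (51 - 1) mod 3 = 2, so b_{51} = b_3 = 8.

8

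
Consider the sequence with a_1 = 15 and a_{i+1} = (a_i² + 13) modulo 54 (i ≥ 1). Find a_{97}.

35

a_1 = 15,  a_2 = 22,  a_3 = 11,  a_4 = 26,  a_5 = 41,  a_6 = 20,  a_7 = 35,  a_8 = 50,  a_9 = 29,  a_{10} = 44,  a_{11} = 5,  a_{12} = 38,  a_{13} = 53,  a_{14} = 14,  a_{15} = 47,  a_{16} = 8,  a_{17} = 23,  a_{18} = 2,  a_{19} = 17,  a_{20} = 32,  a_{21} = 11.
Since a_{21} = a_3 = 11, the sequence is eventually periodic: after a pre-period of length 2 it cycles with period 18.
For i ≥ 3, a_i depends only on (i - 3) mod 18. (97 - 3) mod 18 = 4, so a_{97} = a_7 = 35.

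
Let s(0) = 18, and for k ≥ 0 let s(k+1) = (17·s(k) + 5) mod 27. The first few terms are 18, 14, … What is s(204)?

s(0) = 18; s(1) = 14; s(2) = 0; s(3) = 5; s(4) = 9; s(5) = 23; s(6) = 18.
The sequence repeats with period 6.
(204 - 0) mod 6 = 0, so s(204) = s(0) = 18.

18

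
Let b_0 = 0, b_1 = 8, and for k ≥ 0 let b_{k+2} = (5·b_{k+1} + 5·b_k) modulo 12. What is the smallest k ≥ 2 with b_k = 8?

Listing terms: b_0 = 0, b_1 = 8, b_2 = 4, b_3 = 0, b_4 = 8.
The sequence repeats with period 3.
The value 8 next appears (with k ≥ 2) at b_4.

4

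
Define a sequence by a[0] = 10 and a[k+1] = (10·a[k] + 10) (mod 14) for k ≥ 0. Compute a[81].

We have a[0] = 10, a[1] = 12, a[2] = 4, a[3] = 8, a[4] = 6, a[5] = 0, a[6] = 10.
Since a[6] = a[0] = 10, the sequence is periodic with period 6.
(81 - 0) mod 6 = 3, so a[81] = a[3] = 8.

8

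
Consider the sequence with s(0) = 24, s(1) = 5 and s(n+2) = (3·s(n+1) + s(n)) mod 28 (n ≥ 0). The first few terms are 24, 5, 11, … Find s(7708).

We have s(0) = 24; s(1) = 5; s(2) = 11; s(3) = 10; s(4) = 13; s(5) = 21; s(6) = 20; s(7) = 25; s(8) = 11; s(9) = 2; s(10) = 17; s(11) = 25; s(12) = 8; s(13) = 21; s(14) = 15; s(15) = 10; s(16) = 17; s(17) = 5; s(18) = 4; s(19) = 17; s(20) = 27; s(21) = 14; s(22) = 13; s(23) = 25; s(24) = 4; s(25) = 9; s(26) = 3; s(27) = 18; s(28) = 1; s(29) = 21; s(30) = 8; s(31) = 17; s(32) = 3; s(33) = 26; s(34) = 25; s(35) = 17; s(36) = 20; s(37) = 21; s(38) = 27; s(39) = 18; s(40) = 25; s(41) = 9; s(42) = 24; s(43) = 25; s(44) = 15; s(45) = 14; s(46) = 1; s(47) = 17; s(48) = 24; s(49) = 5.
Since (s(48), s(49)) = (s(0), s(1)) = (24, 5) (two consecutive terms determine the rest), the sequence is periodic with period 48.
(7708 - 0) mod 48 = 28, so s(7708) = s(28) = 1.

1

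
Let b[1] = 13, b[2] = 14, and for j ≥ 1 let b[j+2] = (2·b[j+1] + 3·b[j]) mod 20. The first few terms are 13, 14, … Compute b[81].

We have b[1] = 13; b[2] = 14; b[3] = 7; b[4] = 16; b[5] = 13; b[6] = 14.
The sequence repeats with period 4.
(81 - 1) mod 4 = 0, so b[81] = b[1] = 13.

13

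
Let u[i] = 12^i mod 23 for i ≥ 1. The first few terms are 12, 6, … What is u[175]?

Computing terms: u[1] = 12, u[2] = 6, u[3] = 3, u[4] = 13, u[5] = 18, u[6] = 9, u[7] = 16, u[8] = 8, u[9] = 4, u[10] = 2, u[11] = 1, u[12] = 12.
Since u[12] = u[1] = 12, the sequence is periodic with period 11.
(175 - 1) mod 11 = 9, so u[175] = u[10] = 2.

2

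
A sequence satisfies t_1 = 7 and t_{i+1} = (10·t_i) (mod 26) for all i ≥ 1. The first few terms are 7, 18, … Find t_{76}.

t_1 = 7, t_2 = 18, t_3 = 24, t_4 = 6, t_5 = 8, t_6 = 2, t_7 = 20, t_8 = 18.
Since t_8 = t_2 = 18, the sequence is eventually periodic: after a pre-period of length 1 it cycles with period 6.
For i ≥ 2, t_i depends only on (i - 2) mod 6. (76 - 2) mod 6 = 2, so t_{76} = t_4 = 6.

6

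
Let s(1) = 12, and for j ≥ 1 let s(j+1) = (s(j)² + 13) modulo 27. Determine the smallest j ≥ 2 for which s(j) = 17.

10

We have s(1) = 12, s(2) = 22, s(3) = 11, s(4) = 26, s(5) = 14, s(6) = 20, s(7) = 8, s(8) = 23, s(9) = 2, s(10) = 17, s(11) = 5, s(12) = 11.
Since s(12) = s(3) = 11, the sequence is eventually periodic: after a pre-period of length 2 it cycles with period 9.
The value 17 first appears (with j ≥ 2) at s(10).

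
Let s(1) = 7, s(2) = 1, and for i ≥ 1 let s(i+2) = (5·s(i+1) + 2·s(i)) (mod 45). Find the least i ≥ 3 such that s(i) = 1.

We have s(1) = 7, s(2) = 1, s(3) = 19, s(4) = 7, s(5) = 28, s(6) = 19, s(7) = 16, s(8) = 28, s(9) = 37, s(10) = 16, s(11) = 19, s(12) = 37, s(13) = 43, s(14) = 19, s(15) = 1, s(16) = 43, s(17) = 37, s(18) = 1, s(19) = 34, s(20) = 37, s(21) = 28, s(22) = 34, s(23) = 1, s(24) = 28, s(25) = 7, s(26) = 1.
The sequence repeats with period 24.
The value 1 first appears (with i ≥ 3) at s(15).

15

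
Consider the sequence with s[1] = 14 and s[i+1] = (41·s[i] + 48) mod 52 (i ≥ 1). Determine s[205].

Listing terms: s[1] = 14,  s[2] = 50,  s[3] = 18,  s[4] = 6,  s[5] = 34,  s[6] = 38,  s[7] = 46,  s[8] = 10,  s[9] = 42,  s[10] = 2,  s[11] = 26,  s[12] = 22,  s[13] = 14.
The sequence repeats with period 12.
So s[205] = s[1 + ((205-1) mod 12)] = s[1] = 14.

14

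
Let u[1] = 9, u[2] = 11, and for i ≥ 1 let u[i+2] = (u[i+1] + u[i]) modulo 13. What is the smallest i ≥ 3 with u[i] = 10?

9

Listing terms: u[1] = 9, u[2] = 11, u[3] = 7, u[4] = 5, u[5] = 12, u[6] = 4, u[7] = 3, u[8] = 7, u[9] = 10, u[10] = 4, u[11] = 1, u[12] = 5, u[13] = 6, u[14] = 11, u[15] = 4, u[16] = 2, u[17] = 6, u[18] = 8, u[19] = 1, u[20] = 9, u[21] = 10, u[22] = 6, u[23] = 3, u[24] = 9, u[25] = 12, u[26] = 8, u[27] = 7, u[28] = 2, u[29] = 9, u[30] = 11.
Since (u[29], u[30]) = (u[1], u[2]) = (9, 11) (two consecutive terms determine the rest), the sequence is periodic with period 28.
The value 10 first appears (with i ≥ 3) at u[9].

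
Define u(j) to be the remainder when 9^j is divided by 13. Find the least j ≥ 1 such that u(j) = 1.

u(0) = 1, u(1) = 9, u(2) = 3, u(3) = 1.
The sequence repeats with period 3.
The value 1 next appears (with j ≥ 1) at u(3).

3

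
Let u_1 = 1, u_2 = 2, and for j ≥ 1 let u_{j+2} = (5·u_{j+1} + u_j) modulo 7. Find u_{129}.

4

u_1 = 1; u_2 = 2; u_3 = 4; u_4 = 1; u_5 = 2.
The sequence repeats with period 3.
So u_{129} = u_{1 + ((129-1) mod 3)} = u_3 = 4.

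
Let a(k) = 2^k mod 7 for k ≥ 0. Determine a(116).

4

a(0) = 1, a(1) = 2, a(2) = 4, a(3) = 1.
The sequence repeats with period 3.
(116 - 0) mod 3 = 2, so a(116) = a(2) = 4.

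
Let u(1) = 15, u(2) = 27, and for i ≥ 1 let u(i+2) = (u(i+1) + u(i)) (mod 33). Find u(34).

Computing terms: u(1) = 15, u(2) = 27, u(3) = 9, u(4) = 3, u(5) = 12, u(6) = 15, u(7) = 27.
Since (u(6), u(7)) = (u(1), u(2)) = (15, 27) (two consecutive terms determine the rest), the sequence is periodic with period 5.
(34 - 1) mod 5 = 3, so u(34) = u(4) = 3.

3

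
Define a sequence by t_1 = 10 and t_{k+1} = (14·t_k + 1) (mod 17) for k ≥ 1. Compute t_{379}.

Listing terms: t_1 = 10,  t_2 = 5,  t_3 = 3,  t_4 = 9,  t_5 = 8,  t_6 = 11,  t_7 = 2,  t_8 = 12,  t_9 = 16,  t_{10} = 4,  t_{11} = 6,  t_{12} = 0,  t_{13} = 1,  t_{14} = 15,  t_{15} = 7,  t_{16} = 14,  t_{17} = 10.
Since t_{17} = t_1 = 10, the sequence is periodic with period 16.
So t_{379} = t_{1 + ((379-1) mod 16)} = t_{11} = 6.

6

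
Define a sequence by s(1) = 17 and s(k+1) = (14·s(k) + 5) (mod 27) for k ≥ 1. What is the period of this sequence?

Computing terms: s(1) = 17,  s(2) = 0,  s(3) = 5,  s(4) = 21,  s(5) = 2,  s(6) = 6,  s(7) = 8,  s(8) = 9,  s(9) = 23,  s(10) = 3,  s(11) = 20,  s(12) = 15,  s(13) = 26,  s(14) = 18,  s(15) = 14,  s(16) = 12,  s(17) = 11,  s(18) = 24,  s(19) = 17.
The sequence repeats with period 18.

18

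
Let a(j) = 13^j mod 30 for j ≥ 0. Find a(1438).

19

Computing terms: a(0) = 1; a(1) = 13; a(2) = 19; a(3) = 7; a(4) = 1.
The sequence repeats with period 4.
So a(1438) = a(0 + ((1438-0) mod 4)) = a(2) = 19.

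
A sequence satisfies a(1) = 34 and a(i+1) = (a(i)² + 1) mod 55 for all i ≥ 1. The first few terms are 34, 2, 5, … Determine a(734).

37

We have a(1) = 34; a(2) = 2; a(3) = 5; a(4) = 26; a(5) = 17; a(6) = 15; a(7) = 6; a(8) = 37; a(9) = 50; a(10) = 26.
Since a(10) = a(4) = 26, the sequence is eventually periodic: after a pre-period of length 3 it cycles with period 6.
For i ≥ 4, a(i) depends only on (i - 4) mod 6. (734 - 4) mod 6 = 4, so a(734) = a(8) = 37.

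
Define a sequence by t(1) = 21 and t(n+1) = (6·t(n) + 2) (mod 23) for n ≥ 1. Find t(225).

Listing terms: t(1) = 21, t(2) = 13, t(3) = 11, t(4) = 22, t(5) = 19, t(6) = 1, t(7) = 8, t(8) = 4, t(9) = 3, t(10) = 20, t(11) = 7, t(12) = 21.
The sequence repeats with period 11.
So t(225) = t(1 + ((225-1) mod 11)) = t(5) = 19.

19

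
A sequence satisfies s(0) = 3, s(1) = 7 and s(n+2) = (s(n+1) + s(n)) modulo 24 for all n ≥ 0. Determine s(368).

Computing terms: s(0) = 3,  s(1) = 7,  s(2) = 10,  s(3) = 17,  s(4) = 3,  s(5) = 20,  s(6) = 23,  s(7) = 19,  s(8) = 18,  s(9) = 13,  s(10) = 7,  s(11) = 20,  s(12) = 3,  s(13) = 23,  s(14) = 2,  s(15) = 1,  s(16) = 3,  s(17) = 4,  s(18) = 7,  s(19) = 11,  s(20) = 18,  s(21) = 5,  s(22) = 23,  s(23) = 4,  s(24) = 3,  s(25) = 7.
The sequence repeats with period 24.
(368 - 0) mod 24 = 8, so s(368) = s(8) = 18.

18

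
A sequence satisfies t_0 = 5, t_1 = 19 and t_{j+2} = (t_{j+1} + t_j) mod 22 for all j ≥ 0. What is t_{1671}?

19

Computing terms: t_0 = 5; t_1 = 19; t_2 = 2; t_3 = 21; t_4 = 1; t_5 = 0; t_6 = 1; t_7 = 1; t_8 = 2; t_9 = 3; t_{10} = 5; t_{11} = 8; t_{12} = 13; t_{13} = 21; t_{14} = 12; t_{15} = 11; t_{16} = 1; t_{17} = 12; t_{18} = 13; t_{19} = 3; t_{20} = 16; t_{21} = 19; t_{22} = 13; t_{23} = 10; t_{24} = 1; t_{25} = 11; t_{26} = 12; t_{27} = 1; t_{28} = 13; t_{29} = 14; t_{30} = 5; t_{31} = 19.
Since (t_{30}, t_{31}) = (t_0, t_1) = (5, 19) (two consecutive terms determine the rest), the sequence is periodic with period 30.
(1671 - 0) mod 30 = 21, so t_{1671} = t_{21} = 19.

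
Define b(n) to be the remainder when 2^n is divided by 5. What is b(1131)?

3

Computing terms: b(0) = 1, b(1) = 2, b(2) = 4, b(3) = 3, b(4) = 1.
The sequence repeats with period 4.
So b(1131) = b(0 + ((1131-0) mod 4)) = b(3) = 3.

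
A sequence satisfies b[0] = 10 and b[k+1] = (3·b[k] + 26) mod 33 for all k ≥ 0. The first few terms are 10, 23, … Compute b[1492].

b[0] = 10, b[1] = 23, b[2] = 29, b[3] = 14, b[4] = 2, b[5] = 32, b[6] = 23.
Since b[6] = b[1] = 23, the sequence is eventually periodic: after a pre-period of length 1 it cycles with period 5.
For k ≥ 1, b[k] depends only on (k - 1) mod 5. (1492 - 1) mod 5 = 1, so b[1492] = b[2] = 29.

29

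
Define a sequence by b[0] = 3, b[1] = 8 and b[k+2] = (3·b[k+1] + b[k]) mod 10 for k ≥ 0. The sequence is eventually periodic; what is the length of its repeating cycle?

We have b[0] = 3,  b[1] = 8,  b[2] = 7,  b[3] = 9,  b[4] = 4,  b[5] = 1,  b[6] = 7,  b[7] = 2,  b[8] = 3,  b[9] = 1,  b[10] = 6,  b[11] = 9,  b[12] = 3,  b[13] = 8.
The sequence repeats with period 12.

12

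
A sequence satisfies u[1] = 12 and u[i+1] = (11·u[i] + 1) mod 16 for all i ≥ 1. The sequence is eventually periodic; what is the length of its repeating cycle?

Listing terms: u[1] = 12, u[2] = 5, u[3] = 8, u[4] = 9, u[5] = 4, u[6] = 13, u[7] = 0, u[8] = 1, u[9] = 12.
The sequence repeats with period 8.

8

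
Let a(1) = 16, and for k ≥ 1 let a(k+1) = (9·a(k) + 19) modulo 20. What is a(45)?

Listing terms: a(1) = 16; a(2) = 3; a(3) = 6; a(4) = 13; a(5) = 16.
Since a(5) = a(1) = 16, the sequence is periodic with period 4.
(45 - 1) mod 4 = 0, so a(45) = a(1) = 16.

16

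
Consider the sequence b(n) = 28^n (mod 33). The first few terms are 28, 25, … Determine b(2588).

Listing terms: b(1) = 28,  b(2) = 25,  b(3) = 7,  b(4) = 31,  b(5) = 10,  b(6) = 16,  b(7) = 19,  b(8) = 4,  b(9) = 13,  b(10) = 1,  b(11) = 28.
Since b(11) = b(1) = 28, the sequence is periodic with period 10.
(2588 - 1) mod 10 = 7, so b(2588) = b(8) = 4.

4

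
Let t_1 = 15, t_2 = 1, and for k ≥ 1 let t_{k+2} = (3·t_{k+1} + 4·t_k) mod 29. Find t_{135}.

t_1 = 15, t_2 = 1, t_3 = 5, t_4 = 19, t_5 = 19, t_6 = 17, t_7 = 11, t_8 = 14, t_9 = 28, t_{10} = 24, t_{11} = 10, t_{12} = 10, t_{13} = 12, t_{14} = 18, t_{15} = 15, t_{16} = 1.
Since (t_{15}, t_{16}) = (t_1, t_2) = (15, 1) (two consecutive terms determine the rest), the sequence is periodic with period 14.
So t_{135} = t_{1 + ((135-1) mod 14)} = t_9 = 28.

28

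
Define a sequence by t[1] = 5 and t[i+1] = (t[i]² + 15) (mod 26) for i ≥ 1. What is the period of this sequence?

4

Listing terms: t[1] = 5, t[2] = 14, t[3] = 3, t[4] = 24, t[5] = 19, t[6] = 12, t[7] = 3.
Since t[7] = t[3] = 3, the sequence is eventually periodic: after a pre-period of length 2 it cycles with period 4.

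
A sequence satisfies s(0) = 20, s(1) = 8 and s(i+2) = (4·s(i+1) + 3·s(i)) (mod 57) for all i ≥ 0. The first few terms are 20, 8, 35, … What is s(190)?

We have s(0) = 20, s(1) = 8, s(2) = 35, s(3) = 50, s(4) = 20, s(5) = 2, s(6) = 11, s(7) = 50, s(8) = 5, s(9) = 56, s(10) = 11, s(11) = 41, s(12) = 26, s(13) = 56, s(14) = 17, s(15) = 8, s(16) = 26, s(17) = 14, s(18) = 20, s(19) = 8.
The sequence repeats with period 18.
(190 - 0) mod 18 = 10, so s(190) = s(10) = 11.

11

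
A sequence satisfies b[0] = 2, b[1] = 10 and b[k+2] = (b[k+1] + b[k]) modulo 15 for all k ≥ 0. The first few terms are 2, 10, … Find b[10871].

5

b[0] = 2, b[1] = 10, b[2] = 12, b[3] = 7, b[4] = 4, b[5] = 11, b[6] = 0, b[7] = 11, b[8] = 11, b[9] = 7, b[10] = 3, b[11] = 10, b[12] = 13, b[13] = 8, b[14] = 6, b[15] = 14, b[16] = 5, b[17] = 4, b[18] = 9, b[19] = 13, b[20] = 7, b[21] = 5, b[22] = 12, b[23] = 2, b[24] = 14, b[25] = 1, b[26] = 0, b[27] = 1, b[28] = 1, b[29] = 2, b[30] = 3, b[31] = 5, b[32] = 8, b[33] = 13, b[34] = 6, b[35] = 4, b[36] = 10, b[37] = 14, b[38] = 9, b[39] = 8, b[40] = 2, b[41] = 10.
Since (b[40], b[41]) = (b[0], b[1]) = (2, 10) (two consecutive terms determine the rest), the sequence is periodic with period 40.
(10871 - 0) mod 40 = 31, so b[10871] = b[31] = 5.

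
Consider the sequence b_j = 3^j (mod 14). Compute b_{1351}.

b_1 = 3, b_2 = 9, b_3 = 13, b_4 = 11, b_5 = 5, b_6 = 1, b_7 = 3.
Since b_7 = b_1 = 3, the sequence is periodic with period 6.
(1351 - 1) mod 6 = 0, so b_{1351} = b_1 = 3.

3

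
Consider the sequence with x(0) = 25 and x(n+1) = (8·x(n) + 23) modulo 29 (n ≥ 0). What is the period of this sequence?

Computing terms: x(0) = 25; x(1) = 20; x(2) = 9; x(3) = 8; x(4) = 0; x(5) = 23; x(6) = 4; x(7) = 26; x(8) = 28; x(9) = 15; x(10) = 27; x(11) = 7; x(12) = 21; x(13) = 17; x(14) = 14; x(15) = 19; x(16) = 1; x(17) = 2; x(18) = 10; x(19) = 16; x(20) = 6; x(21) = 13; x(22) = 11; x(23) = 24; x(24) = 12; x(25) = 3; x(26) = 18; x(27) = 22; x(28) = 25.
Since x(28) = x(0) = 25, the sequence is periodic with period 28.

28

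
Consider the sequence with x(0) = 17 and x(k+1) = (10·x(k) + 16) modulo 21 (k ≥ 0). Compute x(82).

Listing terms: x(0) = 17; x(1) = 18; x(2) = 7; x(3) = 2; x(4) = 15; x(5) = 19; x(6) = 17.
The sequence repeats with period 6.
(82 - 0) mod 6 = 4, so x(82) = x(4) = 15.

15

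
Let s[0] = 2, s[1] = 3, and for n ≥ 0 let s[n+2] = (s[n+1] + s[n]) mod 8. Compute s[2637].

0

Listing terms: s[0] = 2, s[1] = 3, s[2] = 5, s[3] = 0, s[4] = 5, s[5] = 5, s[6] = 2, s[7] = 7, s[8] = 1, s[9] = 0, s[10] = 1, s[11] = 1, s[12] = 2, s[13] = 3.
Since (s[12], s[13]) = (s[0], s[1]) = (2, 3) (two consecutive terms determine the rest), the sequence is periodic with period 12.
So s[2637] = s[0 + ((2637-0) mod 12)] = s[9] = 0.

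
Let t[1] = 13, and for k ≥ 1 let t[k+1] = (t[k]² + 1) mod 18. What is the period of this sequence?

6

t[1] = 13,  t[2] = 8,  t[3] = 11,  t[4] = 14,  t[5] = 17,  t[6] = 2,  t[7] = 5,  t[8] = 8.
Since t[8] = t[2] = 8, the sequence is eventually periodic: after a pre-period of length 1 it cycles with period 6.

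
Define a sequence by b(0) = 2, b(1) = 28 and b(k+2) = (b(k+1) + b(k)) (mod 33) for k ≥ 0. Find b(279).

b(0) = 2; b(1) = 28; b(2) = 30; b(3) = 25; b(4) = 22; b(5) = 14; b(6) = 3; b(7) = 17; b(8) = 20; b(9) = 4; b(10) = 24; b(11) = 28; b(12) = 19; b(13) = 14; b(14) = 0; b(15) = 14; b(16) = 14; b(17) = 28; b(18) = 9; b(19) = 4; b(20) = 13; b(21) = 17; b(22) = 30; b(23) = 14; b(24) = 11; b(25) = 25; b(26) = 3; b(27) = 28; b(28) = 31; b(29) = 26; b(30) = 24; b(31) = 17; b(32) = 8; b(33) = 25; b(34) = 0; b(35) = 25; b(36) = 25; b(37) = 17; b(38) = 9; b(39) = 26; b(40) = 2; b(41) = 28.
The sequence repeats with period 40.
So b(279) = b(0 + ((279-0) mod 40)) = b(39) = 26.

26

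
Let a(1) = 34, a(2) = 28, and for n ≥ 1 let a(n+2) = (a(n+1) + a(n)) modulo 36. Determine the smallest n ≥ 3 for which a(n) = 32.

a(1) = 34,  a(2) = 28,  a(3) = 26,  a(4) = 18,  a(5) = 8,  a(6) = 26,  a(7) = 34,  a(8) = 24,  a(9) = 22,  a(10) = 10,  a(11) = 32,  a(12) = 6,  a(13) = 2,  a(14) = 8,  a(15) = 10,  a(16) = 18,  a(17) = 28,  a(18) = 10,  a(19) = 2,  a(20) = 12,  a(21) = 14,  a(22) = 26,  a(23) = 4,  a(24) = 30,  a(25) = 34,  a(26) = 28.
Since (a(25), a(26)) = (a(1), a(2)) = (34, 28) (two consecutive terms determine the rest), the sequence is periodic with period 24.
The value 32 first appears (with n ≥ 3) at a(11).

11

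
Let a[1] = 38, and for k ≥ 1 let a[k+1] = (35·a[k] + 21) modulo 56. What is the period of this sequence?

We have a[1] = 38; a[2] = 7; a[3] = 42; a[4] = 35; a[5] = 14; a[6] = 7.
Since a[6] = a[2] = 7, the sequence is eventually periodic: after a pre-period of length 1 it cycles with period 4.

4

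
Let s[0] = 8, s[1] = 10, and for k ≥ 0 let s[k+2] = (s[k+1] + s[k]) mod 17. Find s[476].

8

We have s[0] = 8; s[1] = 10; s[2] = 1; s[3] = 11; s[4] = 12; s[5] = 6; s[6] = 1; s[7] = 7; s[8] = 8; s[9] = 15; s[10] = 6; s[11] = 4; s[12] = 10; s[13] = 14; s[14] = 7; s[15] = 4; s[16] = 11; s[17] = 15; s[18] = 9; s[19] = 7; s[20] = 16; s[21] = 6; s[22] = 5; s[23] = 11; s[24] = 16; s[25] = 10; s[26] = 9; s[27] = 2; s[28] = 11; s[29] = 13; s[30] = 7; s[31] = 3; s[32] = 10; s[33] = 13; s[34] = 6; s[35] = 2; s[36] = 8; s[37] = 10.
Since (s[36], s[37]) = (s[0], s[1]) = (8, 10) (two consecutive terms determine the rest), the sequence is periodic with period 36.
So s[476] = s[0 + ((476-0) mod 36)] = s[8] = 8.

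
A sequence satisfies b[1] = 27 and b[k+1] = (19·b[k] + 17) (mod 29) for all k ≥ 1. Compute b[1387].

Listing terms: b[1] = 27,  b[2] = 8,  b[3] = 24,  b[4] = 9,  b[5] = 14,  b[6] = 22,  b[7] = 0,  b[8] = 17,  b[9] = 21,  b[10] = 10,  b[11] = 4,  b[12] = 6,  b[13] = 15,  b[14] = 12,  b[15] = 13,  b[16] = 3,  b[17] = 16,  b[18] = 2,  b[19] = 26,  b[20] = 18,  b[21] = 11,  b[22] = 23,  b[23] = 19,  b[24] = 1,  b[25] = 7,  b[26] = 5,  b[27] = 25,  b[28] = 28,  b[29] = 27.
Since b[29] = b[1] = 27, the sequence is periodic with period 28.
So b[1387] = b[1 + ((1387-1) mod 28)] = b[15] = 13.

13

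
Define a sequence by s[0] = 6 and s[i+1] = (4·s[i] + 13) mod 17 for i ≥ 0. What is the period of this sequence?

4

Computing terms: s[0] = 6,  s[1] = 3,  s[2] = 8,  s[3] = 11,  s[4] = 6.
The sequence repeats with period 4.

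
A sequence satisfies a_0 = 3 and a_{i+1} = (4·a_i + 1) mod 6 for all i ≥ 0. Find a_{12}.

3

Computing terms: a_0 = 3; a_1 = 1; a_2 = 5; a_3 = 3.
Since a_3 = a_0 = 3, the sequence is periodic with period 3.
So a_{12} = a_{0 + ((12-0) mod 3)} = a_0 = 3.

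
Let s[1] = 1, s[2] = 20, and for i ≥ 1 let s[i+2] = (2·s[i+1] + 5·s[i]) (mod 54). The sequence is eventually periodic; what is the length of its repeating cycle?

We have s[1] = 1,  s[2] = 20,  s[3] = 45,  s[4] = 28,  s[5] = 11,  s[6] = 0,  s[7] = 1,  s[8] = 2,  s[9] = 9,  s[10] = 28,  s[11] = 47,  s[12] = 18,  s[13] = 1,  s[14] = 38,  s[15] = 27,  s[16] = 28,  s[17] = 29,  s[18] = 36,  s[19] = 1,  s[20] = 20.
Since (s[19], s[20]) = (s[1], s[2]) = (1, 20) (two consecutive terms determine the rest), the sequence is periodic with period 18.

18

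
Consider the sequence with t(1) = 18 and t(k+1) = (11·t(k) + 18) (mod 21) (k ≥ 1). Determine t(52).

Listing terms: t(1) = 18,  t(2) = 6,  t(3) = 0,  t(4) = 18.
Since t(4) = t(1) = 18, the sequence is periodic with period 3.
(52 - 1) mod 3 = 0, so t(52) = t(1) = 18.

18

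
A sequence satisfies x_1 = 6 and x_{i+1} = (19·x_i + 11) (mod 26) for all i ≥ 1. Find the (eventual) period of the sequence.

12

Computing terms: x_1 = 6, x_2 = 21, x_3 = 20, x_4 = 1, x_5 = 4, x_6 = 9, x_7 = 0, x_8 = 11, x_9 = 12, x_{10} = 5, x_{11} = 2, x_{12} = 23, x_{13} = 6.
Since x_{13} = x_1 = 6, the sequence is periodic with period 12.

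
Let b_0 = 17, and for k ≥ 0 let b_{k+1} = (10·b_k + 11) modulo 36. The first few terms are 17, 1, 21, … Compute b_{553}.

b_0 = 17,  b_1 = 1,  b_2 = 21,  b_3 = 5,  b_4 = 25,  b_5 = 9,  b_6 = 29,  b_7 = 13,  b_8 = 33,  b_9 = 17.
Since b_9 = b_0 = 17, the sequence is periodic with period 9.
So b_{553} = b_{0 + ((553-0) mod 9)} = b_4 = 25.

25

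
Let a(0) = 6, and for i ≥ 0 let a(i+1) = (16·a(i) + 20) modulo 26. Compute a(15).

a(0) = 6,  a(1) = 12,  a(2) = 4,  a(3) = 6.
The sequence repeats with period 3.
So a(15) = a(0 + ((15-0) mod 3)) = a(0) = 6.

6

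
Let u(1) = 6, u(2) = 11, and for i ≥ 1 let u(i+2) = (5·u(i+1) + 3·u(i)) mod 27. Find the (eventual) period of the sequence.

Computing terms: u(1) = 6,  u(2) = 11,  u(3) = 19,  u(4) = 20,  u(5) = 22,  u(6) = 8,  u(7) = 25,  u(8) = 14,  u(9) = 10,  u(10) = 11,  u(11) = 4,  u(12) = 26,  u(13) = 7,  u(14) = 5,  u(15) = 19,  u(16) = 2,  u(17) = 13,  u(18) = 17,  u(19) = 16,  u(20) = 23,  u(21) = 1,  u(22) = 20,  u(23) = 22.
Since (u(22), u(23)) = (u(4), u(5)) = (20, 22) (two consecutive terms determine the rest), the sequence is eventually periodic: after a pre-period of length 3 it cycles with period 18.

18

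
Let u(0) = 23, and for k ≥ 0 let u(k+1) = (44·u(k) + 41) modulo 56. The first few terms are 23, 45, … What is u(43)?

Computing terms: u(0) = 23, u(1) = 45, u(2) = 5, u(3) = 37, u(4) = 45.
Since u(4) = u(1) = 45, the sequence is eventually periodic: after a pre-period of length 1 it cycles with period 3.
For k ≥ 1, u(k) depends only on (k - 1) mod 3. (43 - 1) mod 3 = 0, so u(43) = u(1) = 45.

45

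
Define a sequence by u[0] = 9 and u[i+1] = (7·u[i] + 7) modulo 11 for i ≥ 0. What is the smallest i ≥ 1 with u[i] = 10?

We have u[0] = 9; u[1] = 4; u[2] = 2; u[3] = 10; u[4] = 0; u[5] = 7; u[6] = 1; u[7] = 3; u[8] = 6; u[9] = 5; u[10] = 9.
The sequence repeats with period 10.
The value 10 first appears (with i ≥ 1) at u[3].

3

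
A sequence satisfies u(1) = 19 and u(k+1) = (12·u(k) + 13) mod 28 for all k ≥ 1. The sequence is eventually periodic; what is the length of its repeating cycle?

6

u(1) = 19,  u(2) = 17,  u(3) = 21,  u(4) = 13,  u(5) = 1,  u(6) = 25,  u(7) = 5,  u(8) = 17.
Since u(8) = u(2) = 17, the sequence is eventually periodic: after a pre-period of length 1 it cycles with period 6.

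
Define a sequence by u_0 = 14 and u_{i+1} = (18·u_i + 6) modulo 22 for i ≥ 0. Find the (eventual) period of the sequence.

10

Listing terms: u_0 = 14; u_1 = 16; u_2 = 8; u_3 = 18; u_4 = 0; u_5 = 6; u_6 = 4; u_7 = 12; u_8 = 2; u_9 = 20; u_{10} = 14.
Since u_{10} = u_0 = 14, the sequence is periodic with period 10.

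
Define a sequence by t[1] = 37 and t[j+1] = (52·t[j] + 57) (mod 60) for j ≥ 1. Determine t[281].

37

We have t[1] = 37, t[2] = 1, t[3] = 49, t[4] = 25, t[5] = 37.
Since t[5] = t[1] = 37, the sequence is periodic with period 4.
So t[281] = t[1 + ((281-1) mod 4)] = t[1] = 37.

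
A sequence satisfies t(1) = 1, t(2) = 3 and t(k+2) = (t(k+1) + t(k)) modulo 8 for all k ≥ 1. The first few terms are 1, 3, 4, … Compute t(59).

7

We have t(1) = 1; t(2) = 3; t(3) = 4; t(4) = 7; t(5) = 3; t(6) = 2; t(7) = 5; t(8) = 7; t(9) = 4; t(10) = 3; t(11) = 7; t(12) = 2; t(13) = 1; t(14) = 3.
Since (t(13), t(14)) = (t(1), t(2)) = (1, 3) (two consecutive terms determine the rest), the sequence is periodic with period 12.
So t(59) = t(1 + ((59-1) mod 12)) = t(11) = 7.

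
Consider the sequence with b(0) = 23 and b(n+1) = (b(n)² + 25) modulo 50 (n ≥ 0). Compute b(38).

b(0) = 23, b(1) = 4, b(2) = 41, b(3) = 6, b(4) = 11, b(5) = 46, b(6) = 41.
Since b(6) = b(2) = 41, the sequence is eventually periodic: after a pre-period of length 2 it cycles with period 4.
For n ≥ 2, b(n) depends only on (n - 2) mod 4. (38 - 2) mod 4 = 0, so b(38) = b(2) = 41.

41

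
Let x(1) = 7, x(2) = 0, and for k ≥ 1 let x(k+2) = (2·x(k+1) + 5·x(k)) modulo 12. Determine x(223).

We have x(1) = 7; x(2) = 0; x(3) = 11; x(4) = 10; x(5) = 3; x(6) = 8; x(7) = 7; x(8) = 6; x(9) = 11; x(10) = 4; x(11) = 3; x(12) = 2; x(13) = 7; x(14) = 0.
The sequence repeats with period 12.
So x(223) = x(1 + ((223-1) mod 12)) = x(7) = 7.

7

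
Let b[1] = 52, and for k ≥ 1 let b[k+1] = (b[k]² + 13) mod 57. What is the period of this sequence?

Listing terms: b[1] = 52, b[2] = 38, b[3] = 32, b[4] = 11, b[5] = 20, b[6] = 14, b[7] = 38.
Since b[7] = b[2] = 38, the sequence is eventually periodic: after a pre-period of length 1 it cycles with period 5.

5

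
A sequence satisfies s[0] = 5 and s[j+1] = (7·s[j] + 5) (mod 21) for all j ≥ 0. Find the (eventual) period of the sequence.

Listing terms: s[0] = 5, s[1] = 19, s[2] = 12, s[3] = 5.
The sequence repeats with period 3.

3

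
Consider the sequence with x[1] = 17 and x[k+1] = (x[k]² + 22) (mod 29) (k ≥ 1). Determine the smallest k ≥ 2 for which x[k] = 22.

Computing terms: x[1] = 17; x[2] = 21; x[3] = 28; x[4] = 23; x[5] = 0; x[6] = 22; x[7] = 13; x[8] = 17.
Since x[8] = x[1] = 17, the sequence is periodic with period 7.
The value 22 first appears (with k ≥ 2) at x[6].

6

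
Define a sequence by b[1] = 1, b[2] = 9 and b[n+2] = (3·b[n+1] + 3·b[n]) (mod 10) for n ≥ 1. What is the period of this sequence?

Computing terms: b[1] = 1,  b[2] = 9,  b[3] = 0,  b[4] = 7,  b[5] = 1,  b[6] = 4,  b[7] = 5,  b[8] = 7,  b[9] = 6,  b[10] = 9,  b[11] = 5,  b[12] = 2,  b[13] = 1,  b[14] = 9.
Since (b[13], b[14]) = (b[1], b[2]) = (1, 9) (two consecutive terms determine the rest), the sequence is periodic with period 12.

12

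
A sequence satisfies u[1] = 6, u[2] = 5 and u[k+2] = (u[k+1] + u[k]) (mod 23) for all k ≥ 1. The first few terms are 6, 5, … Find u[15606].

20

u[1] = 6; u[2] = 5; u[3] = 11; u[4] = 16; u[5] = 4; u[6] = 20; u[7] = 1; u[8] = 21; u[9] = 22; u[10] = 20; u[11] = 19; u[12] = 16; u[13] = 12; u[14] = 5; u[15] = 17; u[16] = 22; u[17] = 16; u[18] = 15; u[19] = 8; u[20] = 0; u[21] = 8; u[22] = 8; u[23] = 16; u[24] = 1; u[25] = 17; u[26] = 18; u[27] = 12; u[28] = 7; u[29] = 19; u[30] = 3; u[31] = 22; u[32] = 2; u[33] = 1; u[34] = 3; u[35] = 4; u[36] = 7; u[37] = 11; u[38] = 18; u[39] = 6; u[40] = 1; u[41] = 7; u[42] = 8; u[43] = 15; u[44] = 0; u[45] = 15; u[46] = 15; u[47] = 7; u[48] = 22; u[49] = 6; u[50] = 5.
Since (u[49], u[50]) = (u[1], u[2]) = (6, 5) (two consecutive terms determine the rest), the sequence is periodic with period 48.
So u[15606] = u[1 + ((15606-1) mod 48)] = u[6] = 20.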